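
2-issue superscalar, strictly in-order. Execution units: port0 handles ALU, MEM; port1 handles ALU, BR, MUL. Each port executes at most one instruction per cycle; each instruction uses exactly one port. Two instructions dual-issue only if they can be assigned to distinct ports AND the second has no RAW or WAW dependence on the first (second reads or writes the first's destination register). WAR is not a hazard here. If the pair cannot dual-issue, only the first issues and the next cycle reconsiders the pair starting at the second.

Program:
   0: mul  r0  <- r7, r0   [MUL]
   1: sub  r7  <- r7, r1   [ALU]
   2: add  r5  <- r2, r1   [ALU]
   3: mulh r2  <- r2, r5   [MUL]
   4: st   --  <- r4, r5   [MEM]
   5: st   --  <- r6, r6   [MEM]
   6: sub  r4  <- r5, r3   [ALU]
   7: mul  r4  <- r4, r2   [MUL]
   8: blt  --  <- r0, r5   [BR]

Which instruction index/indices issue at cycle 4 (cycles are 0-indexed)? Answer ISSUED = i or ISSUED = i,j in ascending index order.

ISSUED = 7

0. mul sub @i0/i1  | pair
1. add @i2  | RAW r5
2. mulh st @i3/i4  | pair
3. st sub @i5/i6  | pair
4. mul @i7  | no-port MUL/BR
5. blt @i8  | tail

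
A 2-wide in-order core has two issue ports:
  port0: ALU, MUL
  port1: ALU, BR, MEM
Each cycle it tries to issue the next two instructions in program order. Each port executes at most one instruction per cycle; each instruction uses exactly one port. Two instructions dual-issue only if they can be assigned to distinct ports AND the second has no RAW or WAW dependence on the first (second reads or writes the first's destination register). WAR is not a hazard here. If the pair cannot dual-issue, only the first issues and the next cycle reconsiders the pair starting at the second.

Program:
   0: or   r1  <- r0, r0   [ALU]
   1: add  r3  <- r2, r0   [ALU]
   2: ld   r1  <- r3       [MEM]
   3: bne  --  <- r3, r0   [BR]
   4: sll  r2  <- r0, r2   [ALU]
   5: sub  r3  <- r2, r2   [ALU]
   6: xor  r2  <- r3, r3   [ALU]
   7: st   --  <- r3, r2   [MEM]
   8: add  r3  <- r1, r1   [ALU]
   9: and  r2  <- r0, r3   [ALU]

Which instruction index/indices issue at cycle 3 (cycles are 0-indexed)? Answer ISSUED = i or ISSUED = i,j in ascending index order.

ISSUED = 5

c0: i0&i1 or.ALU/add.ALU  dual
c1: i2 ld.MEM  no-port MEM/BR
c2: i3&i4 bne.BR/sll.ALU  dual
c3: i5 sub.ALU  RAW r3
c4: i6 xor.ALU  RAW r2
c5: i7&i8 st.MEM/add.ALU  dual
c6: i9 and.ALU  tail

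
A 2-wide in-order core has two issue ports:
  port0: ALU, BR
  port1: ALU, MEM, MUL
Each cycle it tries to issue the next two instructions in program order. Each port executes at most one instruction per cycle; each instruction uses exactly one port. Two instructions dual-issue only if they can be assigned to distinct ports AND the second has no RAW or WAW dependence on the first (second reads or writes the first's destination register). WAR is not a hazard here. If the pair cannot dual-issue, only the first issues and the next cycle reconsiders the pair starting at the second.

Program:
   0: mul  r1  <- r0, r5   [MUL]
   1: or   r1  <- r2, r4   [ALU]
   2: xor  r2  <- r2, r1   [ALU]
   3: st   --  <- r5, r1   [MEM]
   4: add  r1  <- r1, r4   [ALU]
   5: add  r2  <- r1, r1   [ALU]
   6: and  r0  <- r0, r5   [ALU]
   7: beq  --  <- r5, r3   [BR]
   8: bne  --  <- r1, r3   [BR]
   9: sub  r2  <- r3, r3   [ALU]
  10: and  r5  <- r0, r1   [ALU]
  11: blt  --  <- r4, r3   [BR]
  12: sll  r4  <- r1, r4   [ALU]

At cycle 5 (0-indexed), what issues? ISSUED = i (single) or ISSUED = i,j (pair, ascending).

ISSUED = 7

c0: i0 mul.MUL  WAW r1
c1: i1 or.ALU  RAW r1
c2: i2+i3 xor.ALU/st.MEM  pair
c3: i4 add.ALU  RAW r1
c4: i5+i6 add.ALU/and.ALU  pair
c5: i7 beq.BR  no-port BR/BR
c6: i8+i9 bne.BR/sub.ALU  pair
c7: i10+i11 and.ALU/blt.BR  pair
c8: i12 sll.ALU  tail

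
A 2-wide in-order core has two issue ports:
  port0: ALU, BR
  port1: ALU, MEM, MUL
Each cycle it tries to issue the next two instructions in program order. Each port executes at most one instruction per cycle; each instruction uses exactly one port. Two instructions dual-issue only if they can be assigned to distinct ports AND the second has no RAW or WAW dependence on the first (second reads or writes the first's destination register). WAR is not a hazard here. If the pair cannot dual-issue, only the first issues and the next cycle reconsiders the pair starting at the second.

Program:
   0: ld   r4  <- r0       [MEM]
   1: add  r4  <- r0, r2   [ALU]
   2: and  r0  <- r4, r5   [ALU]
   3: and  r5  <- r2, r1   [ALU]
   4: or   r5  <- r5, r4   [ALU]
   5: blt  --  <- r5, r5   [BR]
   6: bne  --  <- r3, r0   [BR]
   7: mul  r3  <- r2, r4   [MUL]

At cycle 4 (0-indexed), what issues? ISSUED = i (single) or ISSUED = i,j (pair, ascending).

ISSUED = 5

c0: i0 ld.MEM  WAW r4
c1: i1 add.ALU  RAW r4
c2: i2/i3 and.ALU+and.ALU  pair
c3: i4 or.ALU  RAW r5
c4: i5 blt.BR  no-port BR/BR
c5: i6/i7 bne.BR+mul.MUL  pair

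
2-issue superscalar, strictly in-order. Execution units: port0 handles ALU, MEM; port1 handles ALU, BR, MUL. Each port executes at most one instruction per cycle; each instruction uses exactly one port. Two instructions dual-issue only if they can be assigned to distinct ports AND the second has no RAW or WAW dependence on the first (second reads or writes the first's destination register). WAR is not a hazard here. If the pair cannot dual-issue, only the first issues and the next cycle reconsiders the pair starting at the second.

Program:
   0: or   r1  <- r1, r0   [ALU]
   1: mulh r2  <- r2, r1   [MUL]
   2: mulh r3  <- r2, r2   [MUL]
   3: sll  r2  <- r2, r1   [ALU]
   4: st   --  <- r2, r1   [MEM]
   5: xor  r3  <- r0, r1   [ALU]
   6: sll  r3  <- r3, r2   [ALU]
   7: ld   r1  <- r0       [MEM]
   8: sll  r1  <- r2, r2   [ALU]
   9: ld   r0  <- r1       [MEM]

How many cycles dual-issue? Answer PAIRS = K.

c0: i0 or.ALU  RAW r1
c1: i1 mulh.MUL  no-port MUL/MUL
c2: i2/i3 mulh.MUL sll.ALU  2-wide
c3: i4/i5 st.MEM xor.ALU  2-wide
c4: i6/i7 sll.ALU ld.MEM  2-wide
c5: i8 sll.ALU  RAW r1
c6: i9 ld.MEM  tail

PAIRS = 3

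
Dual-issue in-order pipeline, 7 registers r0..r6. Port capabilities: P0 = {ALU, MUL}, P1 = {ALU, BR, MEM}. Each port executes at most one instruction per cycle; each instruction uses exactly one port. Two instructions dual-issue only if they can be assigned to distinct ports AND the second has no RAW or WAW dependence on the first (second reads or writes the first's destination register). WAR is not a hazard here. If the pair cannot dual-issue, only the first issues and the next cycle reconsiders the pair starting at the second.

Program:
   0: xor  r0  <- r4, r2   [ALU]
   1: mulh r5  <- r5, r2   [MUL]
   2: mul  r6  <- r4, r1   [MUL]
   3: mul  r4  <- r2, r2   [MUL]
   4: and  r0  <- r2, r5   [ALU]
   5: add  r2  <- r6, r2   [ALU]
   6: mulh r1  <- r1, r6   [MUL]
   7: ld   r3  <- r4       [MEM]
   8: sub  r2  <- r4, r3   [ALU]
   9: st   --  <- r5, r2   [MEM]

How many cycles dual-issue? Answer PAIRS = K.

PAIRS = 3

0. xor.ALU;mulh.MUL @i0,i1  | pair
1. mul.MUL @i2  | no-port MUL/MUL
2. mul.MUL;and.ALU @i3,i4  | pair
3. add.ALU;mulh.MUL @i5,i6  | pair
4. ld.MEM @i7  | RAW r3
5. sub.ALU @i8  | RAW r2
6. st.MEM @i9  | tail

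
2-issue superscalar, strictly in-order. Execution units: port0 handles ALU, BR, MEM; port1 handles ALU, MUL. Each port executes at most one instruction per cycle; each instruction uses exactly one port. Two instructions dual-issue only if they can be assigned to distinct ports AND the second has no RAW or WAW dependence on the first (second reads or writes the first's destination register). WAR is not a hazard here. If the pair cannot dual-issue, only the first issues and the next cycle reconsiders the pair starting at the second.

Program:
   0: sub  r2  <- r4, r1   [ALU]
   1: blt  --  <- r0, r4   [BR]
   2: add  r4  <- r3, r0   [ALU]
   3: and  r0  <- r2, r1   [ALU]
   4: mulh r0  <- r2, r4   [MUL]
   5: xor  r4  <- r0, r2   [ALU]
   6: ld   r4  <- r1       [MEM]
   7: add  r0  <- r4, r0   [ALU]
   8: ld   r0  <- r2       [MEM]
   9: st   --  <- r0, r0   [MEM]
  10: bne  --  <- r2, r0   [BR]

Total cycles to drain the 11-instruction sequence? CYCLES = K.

CYCLES = 9

[0] i0,i1  sub.ALU/blt.BR  -- pair
[1] i2,i3  add.ALU/and.ALU  -- pair
[2] i4  mulh.MUL  -- RAW r0
[3] i5  xor.ALU  -- WAW r4
[4] i6  ld.MEM  -- RAW r4
[5] i7  add.ALU  -- WAW r0
[6] i8  ld.MEM  -- no-port MEM/MEM
[7] i9  st.MEM  -- no-port MEM/BR
[8] i10  bne.BR  -- tail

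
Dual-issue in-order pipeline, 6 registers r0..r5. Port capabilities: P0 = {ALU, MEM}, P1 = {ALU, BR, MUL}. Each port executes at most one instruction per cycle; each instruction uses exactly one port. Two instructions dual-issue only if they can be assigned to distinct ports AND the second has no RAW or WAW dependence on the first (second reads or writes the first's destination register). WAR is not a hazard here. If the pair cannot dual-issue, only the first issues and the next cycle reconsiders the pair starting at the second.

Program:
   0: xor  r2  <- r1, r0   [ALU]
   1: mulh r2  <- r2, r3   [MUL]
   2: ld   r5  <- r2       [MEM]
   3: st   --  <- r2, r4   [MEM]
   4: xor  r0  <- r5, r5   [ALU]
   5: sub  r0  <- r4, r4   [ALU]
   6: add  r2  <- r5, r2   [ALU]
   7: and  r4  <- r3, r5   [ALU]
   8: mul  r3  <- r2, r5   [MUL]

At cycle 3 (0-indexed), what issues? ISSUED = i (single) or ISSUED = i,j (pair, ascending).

ISSUED = 3,4

c0: i0 xor  RAW+WAW r2
c1: i1 mulh  RAW r2
c2: i2 ld  no-port MEM/MEM
c3: i3&i4 st xor  pair
c4: i5&i6 sub add  pair
c5: i7&i8 and mul  pair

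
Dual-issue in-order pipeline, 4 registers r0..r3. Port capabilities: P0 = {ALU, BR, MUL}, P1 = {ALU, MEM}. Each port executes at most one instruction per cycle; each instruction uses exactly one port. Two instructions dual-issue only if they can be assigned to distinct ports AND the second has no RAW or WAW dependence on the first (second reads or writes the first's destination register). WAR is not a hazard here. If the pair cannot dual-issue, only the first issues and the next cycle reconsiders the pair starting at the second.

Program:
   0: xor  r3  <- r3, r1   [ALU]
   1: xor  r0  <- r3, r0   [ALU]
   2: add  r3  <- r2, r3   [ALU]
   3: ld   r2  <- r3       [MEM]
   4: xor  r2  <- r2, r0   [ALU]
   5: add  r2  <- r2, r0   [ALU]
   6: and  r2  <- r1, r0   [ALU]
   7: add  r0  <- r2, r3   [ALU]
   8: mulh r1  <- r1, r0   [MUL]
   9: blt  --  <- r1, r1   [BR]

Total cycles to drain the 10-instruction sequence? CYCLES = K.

CYCLES = 9

  cy0 -> i0 (xor) RAW r3
  cy1 -> i1/i2 (xor/add) pair
  cy2 -> i3 (ld) RAW+WAW r2
  cy3 -> i4 (xor) RAW+WAW r2
  cy4 -> i5 (add) WAW r2
  cy5 -> i6 (and) RAW r2
  cy6 -> i7 (add) RAW r0
  cy7 -> i8 (mulh) no-port MUL/BR
  cy8 -> i9 (blt) tail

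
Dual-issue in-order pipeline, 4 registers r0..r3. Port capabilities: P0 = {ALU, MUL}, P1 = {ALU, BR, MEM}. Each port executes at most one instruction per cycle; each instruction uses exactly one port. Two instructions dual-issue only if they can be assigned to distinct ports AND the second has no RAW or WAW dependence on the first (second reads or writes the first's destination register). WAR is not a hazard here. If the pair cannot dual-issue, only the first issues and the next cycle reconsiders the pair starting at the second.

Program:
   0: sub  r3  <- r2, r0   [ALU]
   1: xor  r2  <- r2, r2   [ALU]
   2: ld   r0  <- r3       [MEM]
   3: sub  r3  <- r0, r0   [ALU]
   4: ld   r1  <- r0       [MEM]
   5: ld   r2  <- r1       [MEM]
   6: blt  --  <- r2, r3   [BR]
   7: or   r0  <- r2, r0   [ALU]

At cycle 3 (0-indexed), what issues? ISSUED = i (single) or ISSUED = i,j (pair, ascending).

ISSUED = 5

0. sub;xor @i0&i1  | 2-wide
1. ld @i2  | RAW r0
2. sub;ld @i3&i4  | 2-wide
3. ld @i5  | no-port MEM/BR
4. blt;or @i6&i7  | 2-wide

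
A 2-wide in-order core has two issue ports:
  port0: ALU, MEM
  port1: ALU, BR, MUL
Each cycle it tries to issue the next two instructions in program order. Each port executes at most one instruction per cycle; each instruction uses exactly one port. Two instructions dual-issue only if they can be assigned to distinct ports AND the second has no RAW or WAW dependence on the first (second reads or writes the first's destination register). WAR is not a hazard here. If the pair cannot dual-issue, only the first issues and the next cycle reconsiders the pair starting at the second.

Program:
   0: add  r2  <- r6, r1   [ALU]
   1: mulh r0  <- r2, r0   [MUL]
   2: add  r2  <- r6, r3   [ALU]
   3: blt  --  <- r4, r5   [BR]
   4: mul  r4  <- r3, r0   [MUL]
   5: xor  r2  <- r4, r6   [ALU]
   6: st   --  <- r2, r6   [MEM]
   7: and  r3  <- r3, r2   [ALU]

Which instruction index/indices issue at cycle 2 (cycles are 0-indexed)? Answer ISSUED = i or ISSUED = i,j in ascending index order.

0. add.ALU @i0  | RAW r2
1. mulh.MUL;add.ALU @i1&i2  | dual
2. blt.BR @i3  | no-port BR/MUL
3. mul.MUL @i4  | RAW r4
4. xor.ALU @i5  | RAW r2
5. st.MEM;and.ALU @i6&i7  | dual

ISSUED = 3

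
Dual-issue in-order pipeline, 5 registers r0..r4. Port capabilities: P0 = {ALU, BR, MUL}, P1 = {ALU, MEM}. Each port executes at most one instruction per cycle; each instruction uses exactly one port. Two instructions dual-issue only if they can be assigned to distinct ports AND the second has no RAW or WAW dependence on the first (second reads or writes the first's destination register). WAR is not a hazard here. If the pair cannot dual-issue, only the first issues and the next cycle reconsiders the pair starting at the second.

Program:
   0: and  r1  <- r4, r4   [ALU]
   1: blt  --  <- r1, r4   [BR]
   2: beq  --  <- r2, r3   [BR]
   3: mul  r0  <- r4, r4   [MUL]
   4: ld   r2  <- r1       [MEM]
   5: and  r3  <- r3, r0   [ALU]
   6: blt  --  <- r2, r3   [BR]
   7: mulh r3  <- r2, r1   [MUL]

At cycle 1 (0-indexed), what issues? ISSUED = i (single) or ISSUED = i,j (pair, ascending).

t=0 i0:and.ALU ; RAW r1
t=1 i1:blt.BR ; no-port BR/BR
t=2 i2:beq.BR ; no-port BR/MUL
t=3 i3+i4:mul.MUL/ld.MEM ; 2-wide
t=4 i5:and.ALU ; RAW r3
t=5 i6:blt.BR ; no-port BR/MUL
t=6 i7:mulh.MUL ; tail

ISSUED = 1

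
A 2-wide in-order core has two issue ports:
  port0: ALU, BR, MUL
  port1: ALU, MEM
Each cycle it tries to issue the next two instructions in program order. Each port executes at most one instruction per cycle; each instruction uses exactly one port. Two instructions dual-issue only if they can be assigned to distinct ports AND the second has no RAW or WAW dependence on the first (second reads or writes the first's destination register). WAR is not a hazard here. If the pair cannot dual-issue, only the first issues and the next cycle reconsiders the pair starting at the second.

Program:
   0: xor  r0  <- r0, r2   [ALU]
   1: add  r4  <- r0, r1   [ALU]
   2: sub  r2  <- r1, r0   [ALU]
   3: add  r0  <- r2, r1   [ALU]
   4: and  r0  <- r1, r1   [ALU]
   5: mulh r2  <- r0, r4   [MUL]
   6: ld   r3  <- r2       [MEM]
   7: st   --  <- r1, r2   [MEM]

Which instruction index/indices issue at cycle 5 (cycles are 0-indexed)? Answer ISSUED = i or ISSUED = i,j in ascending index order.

[0] i0  xor.ALU  -- RAW r0
[1] i1+i2  add.ALU/sub.ALU  -- pair
[2] i3  add.ALU  -- WAW r0
[3] i4  and.ALU  -- RAW r0
[4] i5  mulh.MUL  -- RAW r2
[5] i6  ld.MEM  -- no-port MEM/MEM
[6] i7  st.MEM  -- tail

ISSUED = 6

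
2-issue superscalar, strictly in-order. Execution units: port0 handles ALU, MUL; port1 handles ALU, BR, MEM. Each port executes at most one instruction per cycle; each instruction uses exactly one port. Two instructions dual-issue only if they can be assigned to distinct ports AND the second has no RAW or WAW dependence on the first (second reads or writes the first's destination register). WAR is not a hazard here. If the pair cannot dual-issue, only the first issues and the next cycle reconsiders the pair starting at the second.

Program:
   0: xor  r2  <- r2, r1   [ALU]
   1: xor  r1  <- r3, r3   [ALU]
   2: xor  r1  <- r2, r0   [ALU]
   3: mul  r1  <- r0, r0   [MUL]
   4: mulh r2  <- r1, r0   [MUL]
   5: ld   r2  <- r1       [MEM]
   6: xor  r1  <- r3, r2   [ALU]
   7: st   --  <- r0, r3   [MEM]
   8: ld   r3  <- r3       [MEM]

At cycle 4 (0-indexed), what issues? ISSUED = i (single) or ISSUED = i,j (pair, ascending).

c0: i0+i1 xor.ALU/xor.ALU  2-wide
c1: i2 xor.ALU  WAW r1
c2: i3 mul.MUL  no-port MUL/MUL
c3: i4 mulh.MUL  WAW r2
c4: i5 ld.MEM  RAW r2
c5: i6+i7 xor.ALU/st.MEM  2-wide
c6: i8 ld.MEM  tail

ISSUED = 5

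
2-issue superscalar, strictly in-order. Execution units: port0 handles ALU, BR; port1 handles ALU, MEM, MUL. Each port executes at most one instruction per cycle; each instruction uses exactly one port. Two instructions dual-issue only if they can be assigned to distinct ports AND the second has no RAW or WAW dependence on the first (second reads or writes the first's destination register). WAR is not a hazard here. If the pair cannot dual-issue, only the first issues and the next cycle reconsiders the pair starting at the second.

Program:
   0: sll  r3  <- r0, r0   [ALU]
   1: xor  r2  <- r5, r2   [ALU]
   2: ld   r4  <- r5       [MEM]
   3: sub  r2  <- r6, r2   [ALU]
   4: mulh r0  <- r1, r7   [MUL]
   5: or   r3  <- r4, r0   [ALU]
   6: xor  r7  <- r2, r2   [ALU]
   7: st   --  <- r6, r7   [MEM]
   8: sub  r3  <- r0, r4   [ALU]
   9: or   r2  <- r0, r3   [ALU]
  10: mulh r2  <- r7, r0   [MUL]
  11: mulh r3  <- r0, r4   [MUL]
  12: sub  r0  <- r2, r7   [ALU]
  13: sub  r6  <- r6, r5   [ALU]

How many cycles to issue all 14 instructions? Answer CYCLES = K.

CYCLES = 9

0. sll.ALU/xor.ALU @i0/i1  | pair
1. ld.MEM/sub.ALU @i2/i3  | pair
2. mulh.MUL @i4  | RAW r0
3. or.ALU/xor.ALU @i5/i6  | pair
4. st.MEM/sub.ALU @i7/i8  | pair
5. or.ALU @i9  | WAW r2
6. mulh.MUL @i10  | no-port MUL/MUL
7. mulh.MUL/sub.ALU @i11/i12  | pair
8. sub.ALU @i13  | tail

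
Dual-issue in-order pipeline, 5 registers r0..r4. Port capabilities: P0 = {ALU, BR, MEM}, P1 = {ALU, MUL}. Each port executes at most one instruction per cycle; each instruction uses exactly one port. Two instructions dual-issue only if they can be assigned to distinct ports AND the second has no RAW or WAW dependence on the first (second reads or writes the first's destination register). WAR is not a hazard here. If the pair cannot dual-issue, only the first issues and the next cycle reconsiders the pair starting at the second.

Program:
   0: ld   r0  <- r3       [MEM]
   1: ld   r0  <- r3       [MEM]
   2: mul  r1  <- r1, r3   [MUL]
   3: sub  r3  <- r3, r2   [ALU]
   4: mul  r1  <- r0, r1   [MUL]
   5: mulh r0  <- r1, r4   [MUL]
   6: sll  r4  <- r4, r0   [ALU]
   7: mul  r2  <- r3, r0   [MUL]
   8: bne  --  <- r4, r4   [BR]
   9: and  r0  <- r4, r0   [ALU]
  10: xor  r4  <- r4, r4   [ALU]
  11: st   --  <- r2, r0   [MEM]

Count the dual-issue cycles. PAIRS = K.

c0: i0 ld  no-port MEM/MEM
c1: i1+i2 ld+mul  pair
c2: i3+i4 sub+mul  pair
c3: i5 mulh  RAW r0
c4: i6+i7 sll+mul  pair
c5: i8+i9 bne+and  pair
c6: i10+i11 xor+st  pair

PAIRS = 5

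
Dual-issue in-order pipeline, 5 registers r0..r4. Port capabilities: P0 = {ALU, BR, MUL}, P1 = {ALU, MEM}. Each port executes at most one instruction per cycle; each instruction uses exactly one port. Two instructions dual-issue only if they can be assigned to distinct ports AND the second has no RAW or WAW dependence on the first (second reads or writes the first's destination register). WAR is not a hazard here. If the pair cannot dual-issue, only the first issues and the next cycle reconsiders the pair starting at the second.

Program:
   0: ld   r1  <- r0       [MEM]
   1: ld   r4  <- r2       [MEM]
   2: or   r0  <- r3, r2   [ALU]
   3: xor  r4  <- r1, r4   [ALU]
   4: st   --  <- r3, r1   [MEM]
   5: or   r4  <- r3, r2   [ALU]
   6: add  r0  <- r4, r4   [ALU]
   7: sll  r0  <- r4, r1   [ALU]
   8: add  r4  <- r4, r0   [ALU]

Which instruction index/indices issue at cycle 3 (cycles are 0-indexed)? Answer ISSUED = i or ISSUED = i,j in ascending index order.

ISSUED = 5

0. ld @i0  | no-port MEM/MEM
1. ld+or @i1,i2  | pair
2. xor+st @i3,i4  | pair
3. or @i5  | RAW r4
4. add @i6  | WAW r0
5. sll @i7  | RAW r0
6. add @i8  | tail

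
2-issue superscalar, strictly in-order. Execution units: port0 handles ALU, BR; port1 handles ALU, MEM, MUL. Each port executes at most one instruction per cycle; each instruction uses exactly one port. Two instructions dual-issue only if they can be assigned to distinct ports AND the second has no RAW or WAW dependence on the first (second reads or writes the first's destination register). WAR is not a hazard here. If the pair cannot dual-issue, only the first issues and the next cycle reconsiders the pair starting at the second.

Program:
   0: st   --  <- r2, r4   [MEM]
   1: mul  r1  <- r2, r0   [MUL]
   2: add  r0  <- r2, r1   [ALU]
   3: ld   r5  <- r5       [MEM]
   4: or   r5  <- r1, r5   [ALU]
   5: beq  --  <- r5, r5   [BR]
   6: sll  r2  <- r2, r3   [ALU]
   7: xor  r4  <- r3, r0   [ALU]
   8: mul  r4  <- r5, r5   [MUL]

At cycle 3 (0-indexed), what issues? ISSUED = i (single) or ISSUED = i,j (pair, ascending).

ISSUED = 4

t=0 i0:st ; no-port MEM/MUL
t=1 i1:mul ; RAW r1
t=2 i2+i3:add/ld ; pair
t=3 i4:or ; RAW r5
t=4 i5+i6:beq/sll ; pair
t=5 i7:xor ; WAW r4
t=6 i8:mul ; tail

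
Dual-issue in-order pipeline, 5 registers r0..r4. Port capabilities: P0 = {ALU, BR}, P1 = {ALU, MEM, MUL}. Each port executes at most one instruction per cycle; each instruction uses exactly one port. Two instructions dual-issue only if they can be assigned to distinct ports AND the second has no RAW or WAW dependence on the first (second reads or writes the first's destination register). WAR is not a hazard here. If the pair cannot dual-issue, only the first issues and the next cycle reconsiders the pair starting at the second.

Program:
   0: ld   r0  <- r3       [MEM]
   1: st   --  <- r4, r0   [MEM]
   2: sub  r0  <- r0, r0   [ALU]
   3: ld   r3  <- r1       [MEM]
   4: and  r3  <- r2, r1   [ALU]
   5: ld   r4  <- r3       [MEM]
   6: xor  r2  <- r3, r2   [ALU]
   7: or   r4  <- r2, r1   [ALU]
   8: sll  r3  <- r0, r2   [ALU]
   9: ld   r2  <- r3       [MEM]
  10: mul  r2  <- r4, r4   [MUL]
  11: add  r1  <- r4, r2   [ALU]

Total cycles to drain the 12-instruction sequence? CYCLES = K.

CYCLES = 9

t=0 i0:ld.MEM ; no-port MEM/MEM
t=1 i1,i2:st.MEM/sub.ALU ; 2-wide
t=2 i3:ld.MEM ; WAW r3
t=3 i4:and.ALU ; RAW r3
t=4 i5,i6:ld.MEM/xor.ALU ; 2-wide
t=5 i7,i8:or.ALU/sll.ALU ; 2-wide
t=6 i9:ld.MEM ; no-port MEM/MUL
t=7 i10:mul.MUL ; RAW r2
t=8 i11:add.ALU ; tail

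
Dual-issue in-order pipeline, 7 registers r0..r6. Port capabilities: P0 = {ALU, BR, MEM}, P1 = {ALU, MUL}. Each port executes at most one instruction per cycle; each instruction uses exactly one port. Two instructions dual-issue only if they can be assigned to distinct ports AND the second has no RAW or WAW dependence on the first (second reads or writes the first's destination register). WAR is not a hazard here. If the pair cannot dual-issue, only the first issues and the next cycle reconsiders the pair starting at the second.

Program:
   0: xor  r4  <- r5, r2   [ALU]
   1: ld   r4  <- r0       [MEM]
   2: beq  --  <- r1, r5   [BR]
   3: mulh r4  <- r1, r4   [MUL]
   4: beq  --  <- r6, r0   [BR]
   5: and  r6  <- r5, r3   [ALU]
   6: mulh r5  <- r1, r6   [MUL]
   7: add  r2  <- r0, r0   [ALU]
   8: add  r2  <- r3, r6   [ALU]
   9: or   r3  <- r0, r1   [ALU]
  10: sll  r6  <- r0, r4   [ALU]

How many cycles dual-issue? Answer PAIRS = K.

PAIRS = 4

[0] i0  xor  -- WAW r4
[1] i1  ld  -- no-port MEM/BR
[2] i2+i3  beq;mulh  -- 2-wide
[3] i4+i5  beq;and  -- 2-wide
[4] i6+i7  mulh;add  -- 2-wide
[5] i8+i9  add;or  -- 2-wide
[6] i10  sll  -- tail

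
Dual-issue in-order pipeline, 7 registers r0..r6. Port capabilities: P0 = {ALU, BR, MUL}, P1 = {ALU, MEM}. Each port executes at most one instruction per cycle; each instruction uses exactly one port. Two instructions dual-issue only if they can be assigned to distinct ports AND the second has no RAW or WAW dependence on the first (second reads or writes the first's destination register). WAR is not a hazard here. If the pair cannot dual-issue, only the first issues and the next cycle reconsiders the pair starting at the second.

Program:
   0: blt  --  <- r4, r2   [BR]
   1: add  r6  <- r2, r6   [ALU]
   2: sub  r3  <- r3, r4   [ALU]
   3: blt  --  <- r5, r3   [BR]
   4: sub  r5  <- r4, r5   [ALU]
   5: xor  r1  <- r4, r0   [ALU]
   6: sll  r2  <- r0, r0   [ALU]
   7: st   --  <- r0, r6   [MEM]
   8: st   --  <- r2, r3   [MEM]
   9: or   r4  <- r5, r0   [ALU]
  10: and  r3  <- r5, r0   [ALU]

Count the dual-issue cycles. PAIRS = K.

PAIRS = 4

[0] i0,i1  blt.BR/add.ALU  -- pair
[1] i2  sub.ALU  -- RAW r3
[2] i3,i4  blt.BR/sub.ALU  -- pair
[3] i5,i6  xor.ALU/sll.ALU  -- pair
[4] i7  st.MEM  -- no-port MEM/MEM
[5] i8,i9  st.MEM/or.ALU  -- pair
[6] i10  and.ALU  -- tail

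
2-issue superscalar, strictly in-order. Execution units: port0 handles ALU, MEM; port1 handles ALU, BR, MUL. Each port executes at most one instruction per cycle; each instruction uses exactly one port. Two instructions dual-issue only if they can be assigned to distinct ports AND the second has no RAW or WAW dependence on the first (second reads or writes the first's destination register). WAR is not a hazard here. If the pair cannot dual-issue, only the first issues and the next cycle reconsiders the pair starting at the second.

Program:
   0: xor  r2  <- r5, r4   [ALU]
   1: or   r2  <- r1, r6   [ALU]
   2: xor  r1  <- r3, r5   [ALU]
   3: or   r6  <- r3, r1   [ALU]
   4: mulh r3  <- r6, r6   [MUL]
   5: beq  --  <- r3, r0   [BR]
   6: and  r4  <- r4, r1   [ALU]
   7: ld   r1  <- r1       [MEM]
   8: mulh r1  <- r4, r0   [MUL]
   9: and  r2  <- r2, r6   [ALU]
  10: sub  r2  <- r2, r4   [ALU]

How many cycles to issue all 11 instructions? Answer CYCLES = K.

#0 head=0: xor.ALU i0 WAW r2
#1 head=1: or.ALU xor.ALU i1/i2 pair
#2 head=3: or.ALU i3 RAW r6
#3 head=4: mulh.MUL i4 no-port MUL/BR
#4 head=5: beq.BR and.ALU i5/i6 pair
#5 head=7: ld.MEM i7 WAW r1
#6 head=8: mulh.MUL and.ALU i8/i9 pair
#7 head=10: sub.ALU i10 tail

CYCLES = 8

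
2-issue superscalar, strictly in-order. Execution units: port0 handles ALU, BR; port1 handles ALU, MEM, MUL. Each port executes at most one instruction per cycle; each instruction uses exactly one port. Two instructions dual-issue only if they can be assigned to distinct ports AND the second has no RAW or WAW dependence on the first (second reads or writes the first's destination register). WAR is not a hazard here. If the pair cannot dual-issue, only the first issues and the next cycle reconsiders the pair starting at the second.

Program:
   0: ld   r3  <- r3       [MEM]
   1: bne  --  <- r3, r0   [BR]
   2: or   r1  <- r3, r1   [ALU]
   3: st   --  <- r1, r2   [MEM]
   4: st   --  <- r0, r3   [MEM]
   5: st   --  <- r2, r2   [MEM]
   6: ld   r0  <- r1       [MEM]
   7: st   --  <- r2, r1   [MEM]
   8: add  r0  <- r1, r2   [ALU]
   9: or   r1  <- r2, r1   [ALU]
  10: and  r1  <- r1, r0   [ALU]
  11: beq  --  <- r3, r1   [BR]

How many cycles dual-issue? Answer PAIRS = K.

t=0 i0:ld ; RAW r3
t=1 i1&i2:bne/or ; pair
t=2 i3:st ; no-port MEM/MEM
t=3 i4:st ; no-port MEM/MEM
t=4 i5:st ; no-port MEM/MEM
t=5 i6:ld ; no-port MEM/MEM
t=6 i7&i8:st/add ; pair
t=7 i9:or ; RAW+WAW r1
t=8 i10:and ; RAW r1
t=9 i11:beq ; tail

PAIRS = 2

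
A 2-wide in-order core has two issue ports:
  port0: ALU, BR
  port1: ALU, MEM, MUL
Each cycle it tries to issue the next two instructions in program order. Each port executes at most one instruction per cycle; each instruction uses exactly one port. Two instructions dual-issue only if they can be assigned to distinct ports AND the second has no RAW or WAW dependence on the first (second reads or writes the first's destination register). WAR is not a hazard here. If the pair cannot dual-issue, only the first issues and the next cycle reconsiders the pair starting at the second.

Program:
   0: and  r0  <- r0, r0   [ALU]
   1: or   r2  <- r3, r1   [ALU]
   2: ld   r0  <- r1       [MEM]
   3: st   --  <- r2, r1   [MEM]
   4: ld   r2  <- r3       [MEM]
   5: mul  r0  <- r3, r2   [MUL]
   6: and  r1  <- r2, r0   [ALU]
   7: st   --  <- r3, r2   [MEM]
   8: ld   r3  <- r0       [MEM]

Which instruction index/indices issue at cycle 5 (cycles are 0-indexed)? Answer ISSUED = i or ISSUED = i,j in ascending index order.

ISSUED = 6,7

t=0 i0/i1:and;or ; 2-wide
t=1 i2:ld ; no-port MEM/MEM
t=2 i3:st ; no-port MEM/MEM
t=3 i4:ld ; no-port MEM/MUL
t=4 i5:mul ; RAW r0
t=5 i6/i7:and;st ; 2-wide
t=6 i8:ld ; tail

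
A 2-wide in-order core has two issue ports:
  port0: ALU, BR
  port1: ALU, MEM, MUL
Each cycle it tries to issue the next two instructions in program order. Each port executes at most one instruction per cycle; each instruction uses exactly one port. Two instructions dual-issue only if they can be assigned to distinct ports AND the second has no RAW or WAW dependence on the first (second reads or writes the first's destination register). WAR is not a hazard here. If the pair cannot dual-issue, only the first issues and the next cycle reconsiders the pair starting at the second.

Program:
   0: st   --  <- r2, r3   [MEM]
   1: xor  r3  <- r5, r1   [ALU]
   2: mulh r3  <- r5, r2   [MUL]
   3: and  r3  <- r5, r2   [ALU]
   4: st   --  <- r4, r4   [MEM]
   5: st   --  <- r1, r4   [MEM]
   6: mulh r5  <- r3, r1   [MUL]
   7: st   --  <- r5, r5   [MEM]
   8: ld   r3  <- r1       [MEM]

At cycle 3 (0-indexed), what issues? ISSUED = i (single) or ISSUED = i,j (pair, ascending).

ISSUED = 5

  cy0 -> i0+i1 (st xor) pair
  cy1 -> i2 (mulh) WAW r3
  cy2 -> i3+i4 (and st) pair
  cy3 -> i5 (st) no-port MEM/MUL
  cy4 -> i6 (mulh) no-port MUL/MEM
  cy5 -> i7 (st) no-port MEM/MEM
  cy6 -> i8 (ld) tail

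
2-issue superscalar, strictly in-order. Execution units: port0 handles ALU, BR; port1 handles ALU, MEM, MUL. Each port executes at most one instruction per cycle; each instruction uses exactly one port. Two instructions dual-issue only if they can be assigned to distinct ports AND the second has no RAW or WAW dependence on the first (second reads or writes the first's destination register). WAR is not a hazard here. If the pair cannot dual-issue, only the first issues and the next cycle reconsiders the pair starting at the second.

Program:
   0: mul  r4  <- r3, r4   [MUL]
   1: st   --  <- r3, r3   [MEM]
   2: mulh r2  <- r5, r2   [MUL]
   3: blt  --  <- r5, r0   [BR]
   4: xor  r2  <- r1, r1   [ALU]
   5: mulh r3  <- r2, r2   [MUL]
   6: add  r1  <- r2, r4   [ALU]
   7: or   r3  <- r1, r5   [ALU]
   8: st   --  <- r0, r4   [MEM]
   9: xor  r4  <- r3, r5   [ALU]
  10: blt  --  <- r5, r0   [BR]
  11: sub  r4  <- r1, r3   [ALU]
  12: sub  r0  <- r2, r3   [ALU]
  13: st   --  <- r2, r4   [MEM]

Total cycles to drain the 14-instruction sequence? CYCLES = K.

0. mul.MUL @i0  | no-port MUL/MEM
1. st.MEM @i1  | no-port MEM/MUL
2. mulh.MUL/blt.BR @i2,i3  | 2-wide
3. xor.ALU @i4  | RAW r2
4. mulh.MUL/add.ALU @i5,i6  | 2-wide
5. or.ALU/st.MEM @i7,i8  | 2-wide
6. xor.ALU/blt.BR @i9,i10  | 2-wide
7. sub.ALU/sub.ALU @i11,i12  | 2-wide
8. st.MEM @i13  | tail

CYCLES = 9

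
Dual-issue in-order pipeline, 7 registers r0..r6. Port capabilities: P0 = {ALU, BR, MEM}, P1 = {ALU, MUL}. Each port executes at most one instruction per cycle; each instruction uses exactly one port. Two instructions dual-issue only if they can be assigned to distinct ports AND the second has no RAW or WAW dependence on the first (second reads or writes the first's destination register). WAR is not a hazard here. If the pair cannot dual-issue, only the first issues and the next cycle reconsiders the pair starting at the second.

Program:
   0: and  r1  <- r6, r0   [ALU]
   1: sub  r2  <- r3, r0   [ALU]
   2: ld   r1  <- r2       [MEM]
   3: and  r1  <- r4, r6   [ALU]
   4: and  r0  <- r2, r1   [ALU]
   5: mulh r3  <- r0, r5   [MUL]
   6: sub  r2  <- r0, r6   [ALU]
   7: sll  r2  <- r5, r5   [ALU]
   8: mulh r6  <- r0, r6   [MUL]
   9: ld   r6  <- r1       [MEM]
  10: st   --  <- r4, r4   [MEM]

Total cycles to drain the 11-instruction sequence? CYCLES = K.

CYCLES = 8

[0] i0+i1  and.ALU sub.ALU  -- dual
[1] i2  ld.MEM  -- WAW r1
[2] i3  and.ALU  -- RAW r1
[3] i4  and.ALU  -- RAW r0
[4] i5+i6  mulh.MUL sub.ALU  -- dual
[5] i7+i8  sll.ALU mulh.MUL  -- dual
[6] i9  ld.MEM  -- no-port MEM/MEM
[7] i10  st.MEM  -- tail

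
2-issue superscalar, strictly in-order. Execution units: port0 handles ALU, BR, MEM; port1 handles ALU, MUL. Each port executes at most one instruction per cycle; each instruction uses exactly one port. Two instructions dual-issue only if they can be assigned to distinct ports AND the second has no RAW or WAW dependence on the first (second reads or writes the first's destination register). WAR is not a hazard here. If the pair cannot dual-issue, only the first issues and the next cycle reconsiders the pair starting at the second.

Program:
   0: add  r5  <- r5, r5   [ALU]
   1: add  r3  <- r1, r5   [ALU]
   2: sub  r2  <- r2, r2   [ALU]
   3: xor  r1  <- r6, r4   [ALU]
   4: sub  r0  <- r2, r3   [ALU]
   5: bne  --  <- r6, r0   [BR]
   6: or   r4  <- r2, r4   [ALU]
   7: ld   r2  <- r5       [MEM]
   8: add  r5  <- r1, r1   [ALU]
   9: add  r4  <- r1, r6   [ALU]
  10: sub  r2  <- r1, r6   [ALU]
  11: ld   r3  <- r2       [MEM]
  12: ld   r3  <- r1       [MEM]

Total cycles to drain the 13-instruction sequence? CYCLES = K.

CYCLES = 8

  cy0 -> i0 (add.ALU) RAW r5
  cy1 -> i1+i2 (add.ALU+sub.ALU) dual
  cy2 -> i3+i4 (xor.ALU+sub.ALU) dual
  cy3 -> i5+i6 (bne.BR+or.ALU) dual
  cy4 -> i7+i8 (ld.MEM+add.ALU) dual
  cy5 -> i9+i10 (add.ALU+sub.ALU) dual
  cy6 -> i11 (ld.MEM) no-port MEM/MEM
  cy7 -> i12 (ld.MEM) tail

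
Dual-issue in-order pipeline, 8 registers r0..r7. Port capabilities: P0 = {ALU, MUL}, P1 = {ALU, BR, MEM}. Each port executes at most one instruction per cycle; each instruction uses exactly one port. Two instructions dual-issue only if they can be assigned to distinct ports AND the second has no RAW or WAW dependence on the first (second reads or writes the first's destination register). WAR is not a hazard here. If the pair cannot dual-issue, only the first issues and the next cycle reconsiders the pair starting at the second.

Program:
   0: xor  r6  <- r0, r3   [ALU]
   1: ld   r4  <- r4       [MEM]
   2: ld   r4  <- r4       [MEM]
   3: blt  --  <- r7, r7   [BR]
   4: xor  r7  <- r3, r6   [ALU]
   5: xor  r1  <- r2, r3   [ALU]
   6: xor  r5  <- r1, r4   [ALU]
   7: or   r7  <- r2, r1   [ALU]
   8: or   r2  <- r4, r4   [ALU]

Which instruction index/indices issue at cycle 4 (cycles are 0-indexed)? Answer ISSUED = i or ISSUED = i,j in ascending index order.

t=0 i0+i1:xor/ld ; 2-wide
t=1 i2:ld ; no-port MEM/BR
t=2 i3+i4:blt/xor ; 2-wide
t=3 i5:xor ; RAW r1
t=4 i6+i7:xor/or ; 2-wide
t=5 i8:or ; tail

ISSUED = 6,7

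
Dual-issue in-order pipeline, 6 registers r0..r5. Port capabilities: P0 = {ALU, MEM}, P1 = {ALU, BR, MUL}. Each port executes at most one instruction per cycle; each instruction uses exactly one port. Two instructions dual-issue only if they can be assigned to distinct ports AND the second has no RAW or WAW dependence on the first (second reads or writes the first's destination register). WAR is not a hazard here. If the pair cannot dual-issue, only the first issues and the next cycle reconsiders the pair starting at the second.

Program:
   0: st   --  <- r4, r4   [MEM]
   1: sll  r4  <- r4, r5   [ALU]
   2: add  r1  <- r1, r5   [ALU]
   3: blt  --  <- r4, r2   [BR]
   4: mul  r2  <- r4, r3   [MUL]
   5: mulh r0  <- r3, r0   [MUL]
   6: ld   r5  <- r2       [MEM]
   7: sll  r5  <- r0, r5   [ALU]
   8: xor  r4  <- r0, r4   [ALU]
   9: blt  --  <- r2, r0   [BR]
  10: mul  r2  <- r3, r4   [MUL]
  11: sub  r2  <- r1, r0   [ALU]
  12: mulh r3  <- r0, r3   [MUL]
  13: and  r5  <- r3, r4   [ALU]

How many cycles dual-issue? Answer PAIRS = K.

c0: i0&i1 st.MEM sll.ALU  dual
c1: i2&i3 add.ALU blt.BR  dual
c2: i4 mul.MUL  no-port MUL/MUL
c3: i5&i6 mulh.MUL ld.MEM  dual
c4: i7&i8 sll.ALU xor.ALU  dual
c5: i9 blt.BR  no-port BR/MUL
c6: i10 mul.MUL  WAW r2
c7: i11&i12 sub.ALU mulh.MUL  dual
c8: i13 and.ALU  tail

PAIRS = 5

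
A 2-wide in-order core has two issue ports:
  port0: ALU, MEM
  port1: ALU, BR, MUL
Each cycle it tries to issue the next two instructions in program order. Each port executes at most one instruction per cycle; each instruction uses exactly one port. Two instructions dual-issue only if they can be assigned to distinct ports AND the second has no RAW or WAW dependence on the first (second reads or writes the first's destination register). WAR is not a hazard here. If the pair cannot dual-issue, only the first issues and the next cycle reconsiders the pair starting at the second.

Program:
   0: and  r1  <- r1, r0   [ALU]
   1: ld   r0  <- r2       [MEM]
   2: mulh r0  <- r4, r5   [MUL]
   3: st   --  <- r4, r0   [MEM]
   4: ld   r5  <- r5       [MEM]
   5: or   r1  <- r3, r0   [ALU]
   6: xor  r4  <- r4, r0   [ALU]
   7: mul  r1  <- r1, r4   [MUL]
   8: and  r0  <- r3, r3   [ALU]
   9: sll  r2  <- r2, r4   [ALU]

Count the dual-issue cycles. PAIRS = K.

PAIRS = 3

c0: i0&i1 and ld  pair
c1: i2 mulh  RAW r0
c2: i3 st  no-port MEM/MEM
c3: i4&i5 ld or  pair
c4: i6 xor  RAW r4
c5: i7&i8 mul and  pair
c6: i9 sll  tail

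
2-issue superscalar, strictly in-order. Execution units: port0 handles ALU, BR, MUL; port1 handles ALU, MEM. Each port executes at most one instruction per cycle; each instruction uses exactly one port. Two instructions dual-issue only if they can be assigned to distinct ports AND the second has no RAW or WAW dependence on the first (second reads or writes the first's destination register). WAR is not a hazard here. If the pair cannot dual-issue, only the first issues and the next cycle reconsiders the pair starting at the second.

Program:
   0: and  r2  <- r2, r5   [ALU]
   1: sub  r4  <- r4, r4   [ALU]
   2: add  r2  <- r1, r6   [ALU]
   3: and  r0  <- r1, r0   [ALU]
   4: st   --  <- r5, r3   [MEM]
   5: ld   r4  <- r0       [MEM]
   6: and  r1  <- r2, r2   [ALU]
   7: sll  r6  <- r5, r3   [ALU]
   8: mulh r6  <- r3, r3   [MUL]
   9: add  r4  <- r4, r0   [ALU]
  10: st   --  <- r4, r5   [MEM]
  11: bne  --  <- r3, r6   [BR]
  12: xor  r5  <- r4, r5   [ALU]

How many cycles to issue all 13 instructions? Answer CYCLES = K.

#0 head=0: and.ALU+sub.ALU i0/i1 pair
#1 head=2: add.ALU+and.ALU i2/i3 pair
#2 head=4: st.MEM i4 no-port MEM/MEM
#3 head=5: ld.MEM+and.ALU i5/i6 pair
#4 head=7: sll.ALU i7 WAW r6
#5 head=8: mulh.MUL+add.ALU i8/i9 pair
#6 head=10: st.MEM+bne.BR i10/i11 pair
#7 head=12: xor.ALU i12 tail

CYCLES = 8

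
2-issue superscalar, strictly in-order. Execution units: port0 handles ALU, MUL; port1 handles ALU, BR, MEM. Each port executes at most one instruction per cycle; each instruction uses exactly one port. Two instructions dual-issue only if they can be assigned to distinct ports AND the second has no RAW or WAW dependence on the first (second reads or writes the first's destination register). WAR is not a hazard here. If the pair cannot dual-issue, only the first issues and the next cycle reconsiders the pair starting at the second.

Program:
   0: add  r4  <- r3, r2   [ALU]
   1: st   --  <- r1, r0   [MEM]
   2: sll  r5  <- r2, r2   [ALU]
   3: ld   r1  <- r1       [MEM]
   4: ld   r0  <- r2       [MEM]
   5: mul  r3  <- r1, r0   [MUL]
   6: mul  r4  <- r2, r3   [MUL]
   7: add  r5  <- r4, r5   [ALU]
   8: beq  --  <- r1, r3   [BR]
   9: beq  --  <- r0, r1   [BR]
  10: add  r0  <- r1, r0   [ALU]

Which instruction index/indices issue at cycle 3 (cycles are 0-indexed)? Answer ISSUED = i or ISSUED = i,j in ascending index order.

0. add.ALU;st.MEM @i0,i1  | dual
1. sll.ALU;ld.MEM @i2,i3  | dual
2. ld.MEM @i4  | RAW r0
3. mul.MUL @i5  | no-port MUL/MUL
4. mul.MUL @i6  | RAW r4
5. add.ALU;beq.BR @i7,i8  | dual
6. beq.BR;add.ALU @i9,i10  | dual

ISSUED = 5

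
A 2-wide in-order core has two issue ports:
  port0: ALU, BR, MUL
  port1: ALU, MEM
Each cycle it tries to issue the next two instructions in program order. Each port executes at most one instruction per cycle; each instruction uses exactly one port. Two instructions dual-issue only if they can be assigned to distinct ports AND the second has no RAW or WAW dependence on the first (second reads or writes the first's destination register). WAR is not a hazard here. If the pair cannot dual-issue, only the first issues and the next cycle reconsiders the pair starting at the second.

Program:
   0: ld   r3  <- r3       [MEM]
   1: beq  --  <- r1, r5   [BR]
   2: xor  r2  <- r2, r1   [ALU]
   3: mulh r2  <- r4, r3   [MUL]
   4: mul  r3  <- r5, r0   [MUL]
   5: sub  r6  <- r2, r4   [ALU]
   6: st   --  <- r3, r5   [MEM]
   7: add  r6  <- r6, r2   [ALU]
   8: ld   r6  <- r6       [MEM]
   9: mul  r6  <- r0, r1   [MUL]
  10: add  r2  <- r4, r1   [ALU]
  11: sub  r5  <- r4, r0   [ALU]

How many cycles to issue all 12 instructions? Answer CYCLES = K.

#0 head=0: ld.MEM;beq.BR i0,i1 dual
#1 head=2: xor.ALU i2 WAW r2
#2 head=3: mulh.MUL i3 no-port MUL/MUL
#3 head=4: mul.MUL;sub.ALU i4,i5 dual
#4 head=6: st.MEM;add.ALU i6,i7 dual
#5 head=8: ld.MEM i8 WAW r6
#6 head=9: mul.MUL;add.ALU i9,i10 dual
#7 head=11: sub.ALU i11 tail

CYCLES = 8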